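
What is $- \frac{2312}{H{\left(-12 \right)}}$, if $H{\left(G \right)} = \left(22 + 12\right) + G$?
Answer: $- \frac{1156}{11} \approx -105.09$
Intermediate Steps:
$H{\left(G \right)} = 34 + G$
$- \frac{2312}{H{\left(-12 \right)}} = - \frac{2312}{34 - 12} = - \frac{2312}{22} = \left(-2312\right) \frac{1}{22} = - \frac{1156}{11}$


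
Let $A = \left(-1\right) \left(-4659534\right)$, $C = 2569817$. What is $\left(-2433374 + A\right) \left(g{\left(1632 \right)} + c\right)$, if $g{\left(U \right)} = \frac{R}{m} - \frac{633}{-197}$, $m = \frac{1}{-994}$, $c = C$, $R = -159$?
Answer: $\frac{1196315329887040}{197} \approx 6.0727 \cdot 10^{12}$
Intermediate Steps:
$c = 2569817$
$m = - \frac{1}{994} \approx -0.001006$
$A = 4659534$
$g{\left(U \right)} = \frac{31135695}{197}$ ($g{\left(U \right)} = - \frac{159}{- \frac{1}{994}} - \frac{633}{-197} = \left(-159\right) \left(-994\right) - - \frac{633}{197} = 158046 + \frac{633}{197} = \frac{31135695}{197}$)
$\left(-2433374 + A\right) \left(g{\left(1632 \right)} + c\right) = \left(-2433374 + 4659534\right) \left(\frac{31135695}{197} + 2569817\right) = 2226160 \cdot \frac{537389644}{197} = \frac{1196315329887040}{197}$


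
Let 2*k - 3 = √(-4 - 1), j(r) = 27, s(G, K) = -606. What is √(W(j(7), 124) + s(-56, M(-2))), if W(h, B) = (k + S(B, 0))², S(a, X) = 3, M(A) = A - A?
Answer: √(-2348 + 18*I*√5)/2 ≈ 0.20765 + 24.229*I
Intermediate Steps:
M(A) = 0
k = 3/2 + I*√5/2 (k = 3/2 + √(-4 - 1)/2 = 3/2 + √(-5)/2 = 3/2 + (I*√5)/2 = 3/2 + I*√5/2 ≈ 1.5 + 1.118*I)
W(h, B) = (9/2 + I*√5/2)² (W(h, B) = ((3/2 + I*√5/2) + 3)² = (9/2 + I*√5/2)²)
√(W(j(7), 124) + s(-56, M(-2))) = √((9 + I*√5)²/4 - 606) = √(-606 + (9 + I*√5)²/4)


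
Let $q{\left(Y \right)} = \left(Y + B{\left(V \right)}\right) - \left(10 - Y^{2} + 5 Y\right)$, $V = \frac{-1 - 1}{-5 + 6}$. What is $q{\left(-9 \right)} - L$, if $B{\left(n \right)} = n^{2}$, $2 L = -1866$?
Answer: $1044$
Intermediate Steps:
$L = -933$ ($L = \frac{1}{2} \left(-1866\right) = -933$)
$V = -2$ ($V = - \frac{2}{1} = \left(-2\right) 1 = -2$)
$q{\left(Y \right)} = -6 + Y^{2} - 4 Y$ ($q{\left(Y \right)} = \left(Y + \left(-2\right)^{2}\right) - \left(10 - Y^{2} + 5 Y\right) = \left(Y + 4\right) - \left(10 - Y^{2} + 5 Y\right) = \left(4 + Y\right) - \left(10 - Y^{2} + 5 Y\right) = -6 + Y^{2} - 4 Y$)
$q{\left(-9 \right)} - L = \left(-6 + \left(-9\right)^{2} - -36\right) - -933 = \left(-6 + 81 + 36\right) + 933 = 111 + 933 = 1044$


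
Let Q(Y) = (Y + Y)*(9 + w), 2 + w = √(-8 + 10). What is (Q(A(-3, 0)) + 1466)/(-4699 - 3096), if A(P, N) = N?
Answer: -1466/7795 ≈ -0.18807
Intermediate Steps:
w = -2 + √2 (w = -2 + √(-8 + 10) = -2 + √2 ≈ -0.58579)
Q(Y) = 2*Y*(7 + √2) (Q(Y) = (Y + Y)*(9 + (-2 + √2)) = (2*Y)*(7 + √2) = 2*Y*(7 + √2))
(Q(A(-3, 0)) + 1466)/(-4699 - 3096) = (2*0*(7 + √2) + 1466)/(-4699 - 3096) = (0 + 1466)/(-7795) = 1466*(-1/7795) = -1466/7795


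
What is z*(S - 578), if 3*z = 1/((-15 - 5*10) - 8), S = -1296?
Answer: 1874/219 ≈ 8.5571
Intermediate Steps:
z = -1/219 (z = 1/(3*((-15 - 5*10) - 8)) = 1/(3*((-15 - 50) - 8)) = 1/(3*(-65 - 8)) = (1/3)/(-73) = (1/3)*(-1/73) = -1/219 ≈ -0.0045662)
z*(S - 578) = -(-1296 - 578)/219 = -1/219*(-1874) = 1874/219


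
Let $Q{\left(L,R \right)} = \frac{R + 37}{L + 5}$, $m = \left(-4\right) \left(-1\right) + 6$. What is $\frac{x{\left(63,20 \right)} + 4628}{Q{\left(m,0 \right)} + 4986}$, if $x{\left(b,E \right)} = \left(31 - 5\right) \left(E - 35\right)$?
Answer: $\frac{63570}{74827} \approx 0.84956$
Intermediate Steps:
$m = 10$ ($m = 4 + 6 = 10$)
$Q{\left(L,R \right)} = \frac{37 + R}{5 + L}$
$x{\left(b,E \right)} = -910 + 26 E$ ($x{\left(b,E \right)} = 26 \left(-35 + E\right) = -910 + 26 E$)
$\frac{x{\left(63,20 \right)} + 4628}{Q{\left(m,0 \right)} + 4986} = \frac{\left(-910 + 26 \cdot 20\right) + 4628}{\frac{37 + 0}{5 + 10} + 4986} = \frac{\left(-910 + 520\right) + 4628}{\frac{1}{15} \cdot 37 + 4986} = \frac{-390 + 4628}{\frac{1}{15} \cdot 37 + 4986} = \frac{4238}{\frac{37}{15} + 4986} = \frac{4238}{\frac{74827}{15}} = 4238 \cdot \frac{15}{74827} = \frac{63570}{74827}$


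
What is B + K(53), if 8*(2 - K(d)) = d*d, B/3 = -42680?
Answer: -1027113/8 ≈ -1.2839e+5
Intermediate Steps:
B = -128040 (B = 3*(-42680) = -128040)
K(d) = 2 - d**2/8 (K(d) = 2 - d*d/8 = 2 - d**2/8)
B + K(53) = -128040 + (2 - 1/8*53**2) = -128040 + (2 - 1/8*2809) = -128040 + (2 - 2809/8) = -128040 - 2793/8 = -1027113/8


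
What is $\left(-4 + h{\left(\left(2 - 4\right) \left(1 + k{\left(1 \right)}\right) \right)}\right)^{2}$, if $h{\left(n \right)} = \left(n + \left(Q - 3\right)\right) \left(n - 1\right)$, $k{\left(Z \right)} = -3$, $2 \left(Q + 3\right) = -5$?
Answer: $\frac{1225}{4} \approx 306.25$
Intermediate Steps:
$Q = - \frac{11}{2}$ ($Q = -3 + \frac{1}{2} \left(-5\right) = -3 - \frac{5}{2} = - \frac{11}{2} \approx -5.5$)
$h{\left(n \right)} = \left(-1 + n\right) \left(- \frac{17}{2} + n\right)$ ($h{\left(n \right)} = \left(n - \frac{17}{2}\right) \left(n - 1\right) = \left(n - \frac{17}{2}\right) \left(-1 + n\right) = \left(- \frac{17}{2} + n\right) \left(-1 + n\right) = \left(-1 + n\right) \left(- \frac{17}{2} + n\right)$)
$\left(-4 + h{\left(\left(2 - 4\right) \left(1 + k{\left(1 \right)}\right) \right)}\right)^{2} = \left(-4 + \left(\frac{17}{2} + \left(\left(2 - 4\right) \left(1 - 3\right)\right)^{2} - \frac{19 \left(2 - 4\right) \left(1 - 3\right)}{2}\right)\right)^{2} = \left(-4 + \left(\frac{17}{2} + \left(\left(-2\right) \left(-2\right)\right)^{2} - \frac{19 \left(\left(-2\right) \left(-2\right)\right)}{2}\right)\right)^{2} = \left(-4 + \left(\frac{17}{2} + 4^{2} - 38\right)\right)^{2} = \left(-4 + \left(\frac{17}{2} + 16 - 38\right)\right)^{2} = \left(-4 - \frac{27}{2}\right)^{2} = \left(- \frac{35}{2}\right)^{2} = \frac{1225}{4}$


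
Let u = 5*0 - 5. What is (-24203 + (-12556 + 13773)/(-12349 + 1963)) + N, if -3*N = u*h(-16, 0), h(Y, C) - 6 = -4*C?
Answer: -251269715/10386 ≈ -24193.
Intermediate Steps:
h(Y, C) = 6 - 4*C
u = -5 (u = 0 - 5 = -5)
N = 10 (N = -(-5)*(6 - 4*0)/3 = -(-5)*(6 + 0)/3 = -(-5)*6/3 = -⅓*(-30) = 10)
(-24203 + (-12556 + 13773)/(-12349 + 1963)) + N = (-24203 + (-12556 + 13773)/(-12349 + 1963)) + 10 = (-24203 + 1217/(-10386)) + 10 = (-24203 + 1217*(-1/10386)) + 10 = (-24203 - 1217/10386) + 10 = -251373575/10386 + 10 = -251269715/10386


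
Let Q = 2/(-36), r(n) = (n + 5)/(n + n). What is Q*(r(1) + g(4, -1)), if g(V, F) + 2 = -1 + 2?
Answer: -⅑ ≈ -0.11111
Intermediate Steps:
g(V, F) = -1 (g(V, F) = -2 + (-1 + 2) = -2 + 1 = -1)
r(n) = (5 + n)/(2*n) (r(n) = (5 + n)/((2*n)) = (5 + n)*(1/(2*n)) = (5 + n)/(2*n))
Q = -1/18 (Q = 2*(-1/36) = -1/18 ≈ -0.055556)
Q*(r(1) + g(4, -1)) = -((½)*(5 + 1)/1 - 1)/18 = -((½)*1*6 - 1)/18 = -(3 - 1)/18 = -1/18*2 = -⅑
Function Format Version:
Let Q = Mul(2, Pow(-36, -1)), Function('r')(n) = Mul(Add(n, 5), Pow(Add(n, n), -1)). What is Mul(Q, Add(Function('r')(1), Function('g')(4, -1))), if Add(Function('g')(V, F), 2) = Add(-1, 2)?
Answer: Rational(-1, 9) ≈ -0.11111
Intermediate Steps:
Function('g')(V, F) = -1 (Function('g')(V, F) = Add(-2, Add(-1, 2)) = Add(-2, 1) = -1)
Function('r')(n) = Mul(Rational(1, 2), Pow(n, -1), Add(5, n)) (Function('r')(n) = Mul(Add(5, n), Pow(Mul(2, n), -1)) = Mul(Add(5, n), Mul(Rational(1, 2), Pow(n, -1))) = Mul(Rational(1, 2), Pow(n, -1), Add(5, n)))
Q = Rational(-1, 18) (Q = Mul(2, Rational(-1, 36)) = Rational(-1, 18) ≈ -0.055556)
Mul(Q, Add(Function('r')(1), Function('g')(4, -1))) = Mul(Rational(-1, 18), Add(Mul(Rational(1, 2), Pow(1, -1), Add(5, 1)), -1)) = Mul(Rational(-1, 18), Add(Mul(Rational(1, 2), 1, 6), -1)) = Mul(Rational(-1, 18), Add(3, -1)) = Mul(Rational(-1, 18), 2) = Rational(-1, 9)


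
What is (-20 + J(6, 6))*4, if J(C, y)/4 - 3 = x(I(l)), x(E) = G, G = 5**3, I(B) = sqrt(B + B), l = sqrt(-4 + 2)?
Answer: 1968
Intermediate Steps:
l = I*sqrt(2) (l = sqrt(-2) = I*sqrt(2) ≈ 1.4142*I)
I(B) = sqrt(2)*sqrt(B) (I(B) = sqrt(2*B) = sqrt(2)*sqrt(B))
G = 125
x(E) = 125
J(C, y) = 512 (J(C, y) = 12 + 4*125 = 12 + 500 = 512)
(-20 + J(6, 6))*4 = (-20 + 512)*4 = 492*4 = 1968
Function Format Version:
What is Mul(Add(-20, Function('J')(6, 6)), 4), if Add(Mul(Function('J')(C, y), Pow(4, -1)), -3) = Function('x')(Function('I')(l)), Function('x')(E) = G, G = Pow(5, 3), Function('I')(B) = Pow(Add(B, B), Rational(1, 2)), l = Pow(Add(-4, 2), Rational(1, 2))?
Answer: 1968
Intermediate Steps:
l = Mul(I, Pow(2, Rational(1, 2))) (l = Pow(-2, Rational(1, 2)) = Mul(I, Pow(2, Rational(1, 2))) ≈ Mul(1.4142, I))
Function('I')(B) = Mul(Pow(2, Rational(1, 2)), Pow(B, Rational(1, 2))) (Function('I')(B) = Pow(Mul(2, B), Rational(1, 2)) = Mul(Pow(2, Rational(1, 2)), Pow(B, Rational(1, 2))))
G = 125
Function('x')(E) = 125
Function('J')(C, y) = 512 (Function('J')(C, y) = Add(12, Mul(4, 125)) = Add(12, 500) = 512)
Mul(Add(-20, Function('J')(6, 6)), 4) = Mul(Add(-20, 512), 4) = Mul(492, 4) = 1968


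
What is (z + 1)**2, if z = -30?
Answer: 841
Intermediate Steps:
(z + 1)**2 = (-30 + 1)**2 = (-29)**2 = 841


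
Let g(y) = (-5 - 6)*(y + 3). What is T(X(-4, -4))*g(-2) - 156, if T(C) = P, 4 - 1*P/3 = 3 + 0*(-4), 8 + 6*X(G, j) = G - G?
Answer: -189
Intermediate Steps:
X(G, j) = -4/3 (X(G, j) = -4/3 + (G - G)/6 = -4/3 + (⅙)*0 = -4/3 + 0 = -4/3)
g(y) = -33 - 11*y (g(y) = -11*(3 + y) = -33 - 11*y)
P = 3 (P = 12 - 3*(3 + 0*(-4)) = 12 - 3*(3 + 0) = 12 - 3*3 = 12 - 9 = 3)
T(C) = 3
T(X(-4, -4))*g(-2) - 156 = 3*(-33 - 11*(-2)) - 156 = 3*(-33 + 22) - 156 = 3*(-11) - 156 = -33 - 156 = -189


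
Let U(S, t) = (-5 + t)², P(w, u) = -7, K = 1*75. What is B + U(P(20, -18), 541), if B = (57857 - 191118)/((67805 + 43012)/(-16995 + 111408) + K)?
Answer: 684530501213/2397264 ≈ 2.8555e+5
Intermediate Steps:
K = 75
B = -4193856931/2397264 (B = (57857 - 191118)/((67805 + 43012)/(-16995 + 111408) + 75) = -133261/(110817/94413 + 75) = -133261/(110817*(1/94413) + 75) = -133261/(36939/31471 + 75) = -133261/2397264/31471 = -133261*31471/2397264 = -4193856931/2397264 ≈ -1749.4)
B + U(P(20, -18), 541) = -4193856931/2397264 + (-5 + 541)² = -4193856931/2397264 + 536² = -4193856931/2397264 + 287296 = 684530501213/2397264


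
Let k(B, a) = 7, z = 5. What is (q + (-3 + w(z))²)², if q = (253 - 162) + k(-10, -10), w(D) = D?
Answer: 10404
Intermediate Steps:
q = 98 (q = (253 - 162) + 7 = 91 + 7 = 98)
(q + (-3 + w(z))²)² = (98 + (-3 + 5)²)² = (98 + 2²)² = (98 + 4)² = 102² = 10404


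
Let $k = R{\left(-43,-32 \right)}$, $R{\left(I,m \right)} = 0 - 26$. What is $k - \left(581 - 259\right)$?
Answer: $-348$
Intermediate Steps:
$R{\left(I,m \right)} = -26$ ($R{\left(I,m \right)} = 0 - 26 = -26$)
$k = -26$
$k - \left(581 - 259\right) = -26 - \left(581 - 259\right) = -26 - 322 = -348$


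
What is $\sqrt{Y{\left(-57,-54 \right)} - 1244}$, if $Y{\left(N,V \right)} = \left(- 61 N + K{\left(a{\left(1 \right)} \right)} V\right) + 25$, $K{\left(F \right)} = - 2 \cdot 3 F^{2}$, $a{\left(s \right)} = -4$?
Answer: $61 \sqrt{2} \approx 86.267$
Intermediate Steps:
$K{\left(F \right)} = - 6 F^{2}$
$Y{\left(N,V \right)} = 25 - 96 V - 61 N$ ($Y{\left(N,V \right)} = \left(- 61 N + - 6 \left(-4\right)^{2} V\right) + 25 = \left(- 61 N + \left(-6\right) 16 V\right) + 25 = \left(- 61 N - 96 V\right) + 25 = \left(- 96 V - 61 N\right) + 25 = 25 - 96 V - 61 N$)
$\sqrt{Y{\left(-57,-54 \right)} - 1244} = \sqrt{\left(25 - -5184 - -3477\right) - 1244} = \sqrt{\left(25 + 5184 + 3477\right) - 1244} = \sqrt{8686 - 1244} = \sqrt{7442} = 61 \sqrt{2}$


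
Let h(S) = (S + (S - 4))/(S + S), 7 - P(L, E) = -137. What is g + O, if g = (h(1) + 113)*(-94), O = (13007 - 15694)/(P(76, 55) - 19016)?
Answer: -198681729/18872 ≈ -10528.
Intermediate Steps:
P(L, E) = 144 (P(L, E) = 7 - 1*(-137) = 7 + 137 = 144)
h(S) = (-4 + 2*S)/(2*S) (h(S) = (S + (-4 + S))/((2*S)) = (-4 + 2*S)*(1/(2*S)) = (-4 + 2*S)/(2*S))
O = 2687/18872 (O = (13007 - 15694)/(144 - 19016) = -2687/(-18872) = -2687*(-1/18872) = 2687/18872 ≈ 0.14238)
g = -10528 (g = ((-2 + 1)/1 + 113)*(-94) = (1*(-1) + 113)*(-94) = (-1 + 113)*(-94) = 112*(-94) = -10528)
g + O = -10528 + 2687/18872 = -198681729/18872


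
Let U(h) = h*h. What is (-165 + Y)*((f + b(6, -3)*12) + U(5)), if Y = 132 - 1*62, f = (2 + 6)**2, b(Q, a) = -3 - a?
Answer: -8455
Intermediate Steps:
U(h) = h**2
f = 64 (f = 8**2 = 64)
Y = 70 (Y = 132 - 62 = 70)
(-165 + Y)*((f + b(6, -3)*12) + U(5)) = (-165 + 70)*((64 + (-3 - 1*(-3))*12) + 5**2) = -95*((64 + (-3 + 3)*12) + 25) = -95*((64 + 0*12) + 25) = -95*((64 + 0) + 25) = -95*(64 + 25) = -95*89 = -8455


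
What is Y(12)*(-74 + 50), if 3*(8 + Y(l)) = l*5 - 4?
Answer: -256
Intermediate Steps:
Y(l) = -28/3 + 5*l/3 (Y(l) = -8 + (l*5 - 4)/3 = -8 + (5*l - 4)/3 = -8 + (-4 + 5*l)/3 = -8 + (-4/3 + 5*l/3) = -28/3 + 5*l/3)
Y(12)*(-74 + 50) = (-28/3 + (5/3)*12)*(-74 + 50) = (-28/3 + 20)*(-24) = (32/3)*(-24) = -256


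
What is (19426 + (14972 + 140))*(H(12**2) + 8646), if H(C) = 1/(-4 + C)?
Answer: 2986157947/10 ≈ 2.9862e+8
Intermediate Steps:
(19426 + (14972 + 140))*(H(12**2) + 8646) = (19426 + (14972 + 140))*(1/(-4 + 12**2) + 8646) = (19426 + 15112)*(1/(-4 + 144) + 8646) = 34538*(1/140 + 8646) = 34538*(1210441/140) = 2986157947/10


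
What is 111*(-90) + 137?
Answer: -9853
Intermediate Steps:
111*(-90) + 137 = -9990 + 137 = -9853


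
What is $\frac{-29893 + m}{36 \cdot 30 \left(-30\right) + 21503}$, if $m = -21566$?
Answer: $\frac{3027}{641} \approx 4.7223$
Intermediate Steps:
$\frac{-29893 + m}{36 \cdot 30 \left(-30\right) + 21503} = \frac{-29893 - 21566}{36 \cdot 30 \left(-30\right) + 21503} = - \frac{51459}{1080 \left(-30\right) + 21503} = - \frac{51459}{-32400 + 21503} = - \frac{51459}{-10897} = \left(-51459\right) \left(- \frac{1}{10897}\right) = \frac{3027}{641}$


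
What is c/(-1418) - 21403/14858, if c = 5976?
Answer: -3504143/619666 ≈ -5.6549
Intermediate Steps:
c/(-1418) - 21403/14858 = 5976/(-1418) - 21403/14858 = 5976*(-1/1418) - 21403*1/14858 = -2988/709 - 1259/874 = -3504143/619666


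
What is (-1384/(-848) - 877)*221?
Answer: -20506369/106 ≈ -1.9346e+5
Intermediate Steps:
(-1384/(-848) - 877)*221 = (-1384*(-1/848) - 877)*221 = (173/106 - 877)*221 = -92789/106*221 = -20506369/106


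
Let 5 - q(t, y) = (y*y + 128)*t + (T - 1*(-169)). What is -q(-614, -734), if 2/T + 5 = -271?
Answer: -45660696457/138 ≈ -3.3087e+8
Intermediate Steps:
T = -1/138 (T = 2/(-5 - 271) = 2/(-276) = 2*(-1/276) = -1/138 ≈ -0.0072464)
q(t, y) = -22631/138 - t*(128 + y²) (q(t, y) = 5 - ((y*y + 128)*t + (-1/138 - 1*(-169))) = 5 - ((y² + 128)*t + (-1/138 + 169)) = 5 - ((128 + y²)*t + 23321/138) = 5 - (t*(128 + y²) + 23321/138) = 5 - (23321/138 + t*(128 + y²)) = 5 + (-23321/138 - t*(128 + y²)) = -22631/138 - t*(128 + y²))
-q(-614, -734) = -(-22631/138 - 128*(-614) - 1*(-614)*(-734)²) = -(-22631/138 + 78592 - 1*(-614)*538756) = -(-22631/138 + 78592 + 330796184) = -1*45660696457/138 = -45660696457/138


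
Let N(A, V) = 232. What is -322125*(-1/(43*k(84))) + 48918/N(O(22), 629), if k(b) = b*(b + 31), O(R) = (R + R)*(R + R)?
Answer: 42488108/200767 ≈ 211.63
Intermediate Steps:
O(R) = 4*R² (O(R) = (2*R)*(2*R) = 4*R²)
k(b) = b*(31 + b)
-322125*(-1/(43*k(84))) + 48918/N(O(22), 629) = -322125*(-1/(3612*(31 + 84))) + 48918/232 = -322125/((84*115)*(-43)) + 48918*(1/232) = -322125/(9660*(-43)) + 24459/116 = -322125/(-415380) + 24459/116 = -322125*(-1/415380) + 24459/116 = 21475/27692 + 24459/116 = 42488108/200767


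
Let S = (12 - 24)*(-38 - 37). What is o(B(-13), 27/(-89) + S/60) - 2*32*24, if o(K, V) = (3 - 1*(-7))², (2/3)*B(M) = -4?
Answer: -1436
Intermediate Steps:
S = 900 (S = -12*(-75) = 900)
B(M) = -6 (B(M) = (3/2)*(-4) = -6)
o(K, V) = 100 (o(K, V) = (3 + 7)² = 10² = 100)
o(B(-13), 27/(-89) + S/60) - 2*32*24 = 100 - 2*32*24 = 100 - 64*24 = 100 - 1*1536 = 100 - 1536 = -1436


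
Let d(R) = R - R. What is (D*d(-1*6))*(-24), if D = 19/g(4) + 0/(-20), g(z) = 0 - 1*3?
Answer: 0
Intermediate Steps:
g(z) = -3 (g(z) = 0 - 3 = -3)
d(R) = 0
D = -19/3 (D = 19/(-3) + 0/(-20) = 19*(-1/3) + 0*(-1/20) = -19/3 + 0 = -19/3 ≈ -6.3333)
(D*d(-1*6))*(-24) = -19/3*0*(-24) = 0*(-24) = 0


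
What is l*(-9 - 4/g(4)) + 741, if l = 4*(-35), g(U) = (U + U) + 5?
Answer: 26573/13 ≈ 2044.1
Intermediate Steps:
g(U) = 5 + 2*U (g(U) = 2*U + 5 = 5 + 2*U)
l = -140
l*(-9 - 4/g(4)) + 741 = -140*(-9 - 4/(5 + 2*4)) + 741 = -140*(-9 - 4/(5 + 8)) + 741 = -140*(-9 - 4/13) + 741 = -140*(-121/13) + 741 = 16940/13 + 741 = 26573/13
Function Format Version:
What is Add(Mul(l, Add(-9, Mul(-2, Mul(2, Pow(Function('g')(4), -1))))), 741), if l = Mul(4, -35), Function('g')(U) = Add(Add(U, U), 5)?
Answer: Rational(26573, 13) ≈ 2044.1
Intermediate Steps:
Function('g')(U) = Add(5, Mul(2, U)) (Function('g')(U) = Add(Mul(2, U), 5) = Add(5, Mul(2, U)))
l = -140
Add(Mul(l, Add(-9, Mul(-2, Mul(2, Pow(Function('g')(4), -1))))), 741) = Add(Mul(-140, Add(-9, Mul(-2, Mul(2, Pow(Add(5, Mul(2, 4)), -1))))), 741) = Add(Mul(-140, Add(-9, Mul(-2, Mul(2, Pow(Add(5, 8), -1))))), 741) = Add(Mul(-140, Add(-9, Mul(-2, Mul(2, Pow(13, -1))))), 741) = Add(Mul(-140, Add(-9, Mul(-2, Mul(2, Rational(1, 13))))), 741) = Add(Mul(-140, Add(-9, Mul(-2, Rational(2, 13)))), 741) = Add(Mul(-140, Add(-9, Rational(-4, 13))), 741) = Add(Mul(-140, Rational(-121, 13)), 741) = Add(Rational(16940, 13), 741) = Rational(26573, 13)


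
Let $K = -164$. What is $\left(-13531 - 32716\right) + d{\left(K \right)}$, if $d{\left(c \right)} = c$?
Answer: $-46411$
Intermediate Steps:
$\left(-13531 - 32716\right) + d{\left(K \right)} = \left(-13531 - 32716\right) - 164 = -46247 - 164 = -46411$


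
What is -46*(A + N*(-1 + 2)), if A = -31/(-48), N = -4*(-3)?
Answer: -13961/24 ≈ -581.71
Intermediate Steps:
N = 12
A = 31/48 (A = -31*(-1/48) = 31/48 ≈ 0.64583)
-46*(A + N*(-1 + 2)) = -46*(31/48 + 12*(-1 + 2)) = -46*(31/48 + 12*1) = -46*(31/48 + 12) = -46*607/48 = -13961/24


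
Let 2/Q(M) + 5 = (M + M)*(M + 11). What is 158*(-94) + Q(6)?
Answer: -2955546/199 ≈ -14852.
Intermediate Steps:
Q(M) = 2/(-5 + 2*M*(11 + M)) (Q(M) = 2/(-5 + (M + M)*(M + 11)) = 2/(-5 + (2*M)*(11 + M)) = 2/(-5 + 2*M*(11 + M)))
158*(-94) + Q(6) = 158*(-94) + 2/(-5 + 2*6² + 22*6) = -14852 + 2/(-5 + 2*36 + 132) = -14852 + 2/(-5 + 72 + 132) = -14852 + 2/199 = -2955546/199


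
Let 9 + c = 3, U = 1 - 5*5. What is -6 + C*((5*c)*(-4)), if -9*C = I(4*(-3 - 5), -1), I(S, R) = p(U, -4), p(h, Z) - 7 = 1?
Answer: -338/3 ≈ -112.67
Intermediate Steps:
U = -24 (U = 1 - 25 = -24)
c = -6 (c = -9 + 3 = -6)
p(h, Z) = 8 (p(h, Z) = 7 + 1 = 8)
I(S, R) = 8
C = -8/9 (C = -⅑*8 = -8/9 ≈ -0.88889)
-6 + C*((5*c)*(-4)) = -6 - 8*5*(-6)*(-4)/9 = -6 - (-80)*(-4)/3 = -6 - 8/9*120 = -6 - 320/3 = -338/3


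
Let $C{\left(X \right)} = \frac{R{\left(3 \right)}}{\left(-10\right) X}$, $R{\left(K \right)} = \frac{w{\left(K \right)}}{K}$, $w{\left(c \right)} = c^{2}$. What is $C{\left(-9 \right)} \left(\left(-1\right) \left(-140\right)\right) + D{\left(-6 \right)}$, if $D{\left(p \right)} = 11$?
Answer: $\frac{47}{3} \approx 15.667$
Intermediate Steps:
$R{\left(K \right)} = K$ ($R{\left(K \right)} = \frac{K^{2}}{K} = K$)
$C{\left(X \right)} = - \frac{3}{10 X}$ ($C{\left(X \right)} = \frac{3}{\left(-10\right) X} = 3 \left(- \frac{1}{10 X}\right) = - \frac{3}{10 X}$)
$C{\left(-9 \right)} \left(\left(-1\right) \left(-140\right)\right) + D{\left(-6 \right)} = - \frac{3}{10 \left(-9\right)} \left(\left(-1\right) \left(-140\right)\right) + 11 = \left(- \frac{3}{10}\right) \left(- \frac{1}{9}\right) 140 + 11 = \frac{1}{30} \cdot 140 + 11 = \frac{14}{3} + 11 = \frac{47}{3}$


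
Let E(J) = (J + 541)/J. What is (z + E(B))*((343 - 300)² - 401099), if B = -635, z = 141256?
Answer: -7162357671900/127 ≈ -5.6396e+10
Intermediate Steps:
E(J) = (541 + J)/J
(z + E(B))*((343 - 300)² - 401099) = (141256 + (541 - 635)/(-635))*((343 - 300)² - 401099) = (141256 - 1/635*(-94))*(43² - 401099) = (141256 + 94/635)*(1849 - 401099) = (89697654/635)*(-399250) = -7162357671900/127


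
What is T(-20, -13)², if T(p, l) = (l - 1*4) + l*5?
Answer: 6724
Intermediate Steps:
T(p, l) = -4 + 6*l (T(p, l) = (l - 4) + 5*l = (-4 + l) + 5*l = -4 + 6*l)
T(-20, -13)² = (-4 + 6*(-13))² = (-4 - 78)² = (-82)² = 6724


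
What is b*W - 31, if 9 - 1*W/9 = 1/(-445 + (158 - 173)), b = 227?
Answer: 8445803/460 ≈ 18360.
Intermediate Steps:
W = 37269/460 (W = 81 - 9/(-445 + (158 - 173)) = 81 - 9/(-445 - 15) = 81 - 9/(-460) = 81 - 9*(-1/460) = 81 + 9/460 = 37269/460 ≈ 81.020)
b*W - 31 = 227*(37269/460) - 31 = 8460063/460 - 31 = 8445803/460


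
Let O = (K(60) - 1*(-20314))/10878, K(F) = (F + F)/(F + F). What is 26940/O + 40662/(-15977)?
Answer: 936257369022/64914551 ≈ 14423.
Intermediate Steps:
K(F) = 1 (K(F) = (2*F)/((2*F)) = (2*F)*(1/(2*F)) = 1)
O = 20315/10878 (O = (1 - 1*(-20314))/10878 = (1 + 20314)*(1/10878) = 20315*(1/10878) = 20315/10878 ≈ 1.8675)
26940/O + 40662/(-15977) = 26940/(20315/10878) + 40662/(-15977) = 26940*(10878/20315) + 40662*(-1/15977) = 58610664/4063 - 40662/15977 = 936257369022/64914551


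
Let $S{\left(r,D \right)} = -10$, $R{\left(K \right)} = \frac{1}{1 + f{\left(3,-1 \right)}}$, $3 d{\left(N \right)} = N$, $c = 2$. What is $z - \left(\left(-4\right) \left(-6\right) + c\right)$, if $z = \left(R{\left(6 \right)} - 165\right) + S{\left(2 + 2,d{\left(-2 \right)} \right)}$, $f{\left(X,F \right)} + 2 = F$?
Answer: $- \frac{403}{2} \approx -201.5$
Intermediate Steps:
$f{\left(X,F \right)} = -2 + F$
$d{\left(N \right)} = \frac{N}{3}$
$R{\left(K \right)} = - \frac{1}{2}$ ($R{\left(K \right)} = \frac{1}{1 - 3} = \frac{1}{-2} = - \frac{1}{2}$)
$z = - \frac{351}{2}$ ($z = \left(- \frac{1}{2} - 165\right) - 10 = - \frac{331}{2} - 10 = - \frac{351}{2} \approx -175.5$)
$z - \left(\left(-4\right) \left(-6\right) + c\right) = - \frac{351}{2} - \left(\left(-4\right) \left(-6\right) + 2\right) = - \frac{351}{2} - \left(24 + 2\right) = - \frac{351}{2} - 26 = - \frac{403}{2}$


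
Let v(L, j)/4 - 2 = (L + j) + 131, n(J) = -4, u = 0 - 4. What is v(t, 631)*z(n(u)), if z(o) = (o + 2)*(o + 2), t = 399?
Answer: 18608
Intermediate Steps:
u = -4
z(o) = (2 + o)² (z(o) = (2 + o)*(2 + o) = (2 + o)²)
v(L, j) = 532 + 4*L + 4*j (v(L, j) = 8 + 4*((L + j) + 131) = 8 + 4*(131 + L + j) = 8 + (524 + 4*L + 4*j) = 532 + 4*L + 4*j)
v(t, 631)*z(n(u)) = (532 + 4*399 + 4*631)*(2 - 4)² = (532 + 1596 + 2524)*(-2)² = 4652*4 = 18608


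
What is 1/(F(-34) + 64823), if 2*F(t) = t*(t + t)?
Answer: 1/65979 ≈ 1.5156e-5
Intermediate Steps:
F(t) = t² (F(t) = (t*(t + t))/2 = (t*(2*t))/2 = (2*t²)/2 = t²)
1/(F(-34) + 64823) = 1/((-34)² + 64823) = 1/(1156 + 64823) = 1/65979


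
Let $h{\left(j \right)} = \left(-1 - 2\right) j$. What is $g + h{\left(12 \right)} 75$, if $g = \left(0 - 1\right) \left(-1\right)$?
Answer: $-2699$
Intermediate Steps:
$h{\left(j \right)} = - 3 j$
$g = 1$ ($g = \left(-1\right) \left(-1\right) = 1$)
$g + h{\left(12 \right)} 75 = 1 + \left(-3\right) 12 \cdot 75 = 1 - 2700 = -2699$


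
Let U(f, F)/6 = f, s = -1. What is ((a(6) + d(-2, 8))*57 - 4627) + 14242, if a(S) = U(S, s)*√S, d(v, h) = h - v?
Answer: 10185 + 2052*√6 ≈ 15211.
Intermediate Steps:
U(f, F) = 6*f
a(S) = 6*S^(3/2) (a(S) = (6*S)*√S = 6*S^(3/2))
((a(6) + d(-2, 8))*57 - 4627) + 14242 = ((6*6^(3/2) + (8 - 1*(-2)))*57 - 4627) + 14242 = ((6*(6*√6) + (8 + 2))*57 - 4627) + 14242 = ((36*√6 + 10)*57 - 4627) + 14242 = ((10 + 36*√6)*57 - 4627) + 14242 = ((570 + 2052*√6) - 4627) + 14242 = (-4057 + 2052*√6) + 14242 = 10185 + 2052*√6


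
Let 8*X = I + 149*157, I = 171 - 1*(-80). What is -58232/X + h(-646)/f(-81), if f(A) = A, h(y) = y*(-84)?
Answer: -110062696/159597 ≈ -689.63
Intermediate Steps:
I = 251 (I = 171 + 80 = 251)
X = 5911/2 (X = (251 + 149*157)/8 = (251 + 23393)/8 = (⅛)*23644 = 5911/2 ≈ 2955.5)
h(y) = -84*y
-58232/X + h(-646)/f(-81) = -58232/5911/2 - 84*(-646)/(-81) = -58232*2/5911 + 54264*(-1/81) = -116464/5911 - 18088/27 = -110062696/159597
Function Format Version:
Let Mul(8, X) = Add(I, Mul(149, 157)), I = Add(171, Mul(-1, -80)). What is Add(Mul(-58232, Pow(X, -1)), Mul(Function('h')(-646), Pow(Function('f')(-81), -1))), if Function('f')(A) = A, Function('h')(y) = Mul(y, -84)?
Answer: Rational(-110062696, 159597) ≈ -689.63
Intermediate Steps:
I = 251 (I = Add(171, 80) = 251)
X = Rational(5911, 2) (X = Mul(Rational(1, 8), Add(251, Mul(149, 157))) = Mul(Rational(1, 8), Add(251, 23393)) = Mul(Rational(1, 8), 23644) = Rational(5911, 2) ≈ 2955.5)
Function('h')(y) = Mul(-84, y)
Add(Mul(-58232, Pow(X, -1)), Mul(Function('h')(-646), Pow(Function('f')(-81), -1))) = Add(Mul(-58232, Pow(Rational(5911, 2), -1)), Mul(Mul(-84, -646), Pow(-81, -1))) = Add(Mul(-58232, Rational(2, 5911)), Mul(54264, Rational(-1, 81))) = Add(Rational(-116464, 5911), Rational(-18088, 27)) = Rational(-110062696, 159597)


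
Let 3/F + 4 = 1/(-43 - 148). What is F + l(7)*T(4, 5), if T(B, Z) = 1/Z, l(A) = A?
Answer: 166/255 ≈ 0.65098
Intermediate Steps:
F = -191/255 (F = 3/(-4 + 1/(-43 - 148)) = 3/(-4 + 1/(-191)) = 3/(-4 - 1/191) = 3/(-765/191) = 3*(-191/765) = -191/255 ≈ -0.74902)
F + l(7)*T(4, 5) = -191/255 + 7/5 = 166/255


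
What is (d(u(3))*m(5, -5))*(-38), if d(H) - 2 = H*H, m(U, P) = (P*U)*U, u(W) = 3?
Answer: 52250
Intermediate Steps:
m(U, P) = P*U²
d(H) = 2 + H² (d(H) = 2 + H*H = 2 + H²)
(d(u(3))*m(5, -5))*(-38) = ((2 + 3²)*(-5*5²))*(-38) = ((2 + 9)*(-5*25))*(-38) = (11*(-125))*(-38) = -1375*(-38) = 52250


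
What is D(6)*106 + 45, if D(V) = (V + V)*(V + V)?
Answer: 15309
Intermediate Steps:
D(V) = 4*V² (D(V) = (2*V)*(2*V) = 4*V²)
D(6)*106 + 45 = (4*6²)*106 + 45 = (4*36)*106 + 45 = 144*106 + 45 = 15264 + 45 = 15309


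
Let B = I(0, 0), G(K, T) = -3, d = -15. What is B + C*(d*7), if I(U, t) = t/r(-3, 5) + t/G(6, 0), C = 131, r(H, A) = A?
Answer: -13755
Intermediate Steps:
I(U, t) = -2*t/15 (I(U, t) = t/5 + t/(-3) = t*(⅕) + t*(-⅓) = t/5 - t/3 = -2*t/15)
B = 0 (B = -2/15*0 = 0)
B + C*(d*7) = 0 + 131*(-15*7) = 0 + 131*(-105) = 0 - 13755 = -13755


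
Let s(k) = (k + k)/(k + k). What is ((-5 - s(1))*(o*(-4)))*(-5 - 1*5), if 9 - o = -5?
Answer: -3360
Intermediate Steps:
s(k) = 1 (s(k) = (2*k)/((2*k)) = (2*k)*(1/(2*k)) = 1)
o = 14 (o = 9 - 1*(-5) = 9 + 5 = 14)
((-5 - s(1))*(o*(-4)))*(-5 - 1*5) = ((-5 - 1*1)*(14*(-4)))*(-5 - 1*5) = ((-5 - 1)*(-56))*(-5 - 5) = -6*(-56)*(-10) = 336*(-10) = -3360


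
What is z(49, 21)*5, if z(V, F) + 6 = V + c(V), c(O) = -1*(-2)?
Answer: 225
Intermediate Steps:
c(O) = 2
z(V, F) = -4 + V (z(V, F) = -6 + (V + 2) = -6 + (2 + V) = -4 + V)
z(49, 21)*5 = (-4 + 49)*5 = 45*5 = 225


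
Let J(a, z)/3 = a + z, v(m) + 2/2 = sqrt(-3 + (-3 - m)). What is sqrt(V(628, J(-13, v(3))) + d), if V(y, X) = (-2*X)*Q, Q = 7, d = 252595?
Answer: sqrt(253183 - 126*I) ≈ 503.17 - 0.125*I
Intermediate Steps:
v(m) = -1 + sqrt(-6 - m) (v(m) = -1 + sqrt(-3 + (-3 - m)) = -1 + sqrt(-6 - m))
J(a, z) = 3*a + 3*z (J(a, z) = 3*(a + z) = 3*a + 3*z)
V(y, X) = -14*X (V(y, X) = -2*X*7 = -14*X)
sqrt(V(628, J(-13, v(3))) + d) = sqrt(-14*(3*(-13) + 3*(-1 + sqrt(-6 - 1*3))) + 252595) = sqrt(-14*(-39 + 3*(-1 + sqrt(-6 - 3))) + 252595) = sqrt(-14*(-39 + 3*(-1 + sqrt(-9))) + 252595) = sqrt(-14*(-39 + 3*(-1 + 3*I)) + 252595) = sqrt(-14*(-39 + (-3 + 9*I)) + 252595) = sqrt(-14*(-42 + 9*I) + 252595) = sqrt((588 - 126*I) + 252595) = sqrt(253183 - 126*I)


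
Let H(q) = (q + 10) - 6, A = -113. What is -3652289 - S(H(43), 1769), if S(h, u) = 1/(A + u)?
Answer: -6048190585/1656 ≈ -3.6523e+6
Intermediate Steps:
H(q) = 4 + q (H(q) = (10 + q) - 6 = 4 + q)
S(h, u) = 1/(-113 + u)
-3652289 - S(H(43), 1769) = -3652289 - 1/(-113 + 1769) = -3652289 - 1/1656 = -6048190585/1656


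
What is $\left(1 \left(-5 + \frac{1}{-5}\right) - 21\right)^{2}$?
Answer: $\frac{17161}{25} \approx 686.44$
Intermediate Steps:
$\left(1 \left(-5 + \frac{1}{-5}\right) - 21\right)^{2} = \left(1 \left(-5 - \frac{1}{5}\right) - 21\right)^{2} = \left(1 \left(- \frac{26}{5}\right) - 21\right)^{2} = \left(- \frac{26}{5} - 21\right)^{2} = \left(- \frac{131}{5}\right)^{2} = \frac{17161}{25}$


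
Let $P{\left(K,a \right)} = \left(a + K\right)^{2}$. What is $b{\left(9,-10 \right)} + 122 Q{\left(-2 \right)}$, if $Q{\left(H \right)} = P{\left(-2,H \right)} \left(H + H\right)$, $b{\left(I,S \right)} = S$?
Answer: $-7818$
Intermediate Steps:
$P{\left(K,a \right)} = \left(K + a\right)^{2}$
$Q{\left(H \right)} = 2 H \left(-2 + H\right)^{2}$ ($Q{\left(H \right)} = \left(-2 + H\right)^{2} \left(H + H\right) = \left(-2 + H\right)^{2} \cdot 2 H = 2 H \left(-2 + H\right)^{2}$)
$b{\left(9,-10 \right)} + 122 Q{\left(-2 \right)} = -10 + 122 \cdot 2 \left(-2\right) \left(-2 - 2\right)^{2} = -10 + 122 \cdot 2 \left(-2\right) \left(-4\right)^{2} = -10 + 122 \cdot 2 \left(-2\right) 16 = -10 + 122 \left(-64\right) = -10 - 7808 = -7818$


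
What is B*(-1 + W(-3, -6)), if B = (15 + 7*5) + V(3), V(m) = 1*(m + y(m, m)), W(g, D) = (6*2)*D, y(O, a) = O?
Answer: -4088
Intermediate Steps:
W(g, D) = 12*D
V(m) = 2*m (V(m) = 1*(m + m) = 1*(2*m) = 2*m)
B = 56 (B = (15 + 7*5) + 2*3 = (15 + 35) + 6 = 50 + 6 = 56)
B*(-1 + W(-3, -6)) = 56*(-1 + 12*(-6)) = 56*(-1 - 72) = 56*(-73) = -4088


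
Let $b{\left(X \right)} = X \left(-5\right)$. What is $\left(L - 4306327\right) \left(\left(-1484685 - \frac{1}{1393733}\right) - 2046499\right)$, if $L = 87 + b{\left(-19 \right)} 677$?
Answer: $\frac{20876751261026025525}{1393733} \approx 1.4979 \cdot 10^{13}$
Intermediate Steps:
$b{\left(X \right)} = - 5 X$
$L = 64402$ ($L = 87 + \left(-5\right) \left(-19\right) 677 = 87 + 95 \cdot 677 = 87 + 64315 = 64402$)
$\left(L - 4306327\right) \left(\left(-1484685 - \frac{1}{1393733}\right) - 2046499\right) = \left(64402 - 4306327\right) \left(\left(-1484685 - \frac{1}{1393733}\right) - 2046499\right) = - 4241925 \left(\left(-1484685 - \frac{1}{1393733}\right) - 2046499\right) = - 4241925 \left(- \frac{2069254479106}{1393733} - 2046499\right) = \left(-4241925\right) \left(- \frac{4921527669873}{1393733}\right) = \frac{20876751261026025525}{1393733}$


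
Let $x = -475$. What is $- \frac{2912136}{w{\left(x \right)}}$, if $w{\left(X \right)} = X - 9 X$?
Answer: $- \frac{364017}{475} \approx -766.35$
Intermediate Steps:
$w{\left(X \right)} = - 8 X$
$- \frac{2912136}{w{\left(x \right)}} = - \frac{2912136}{\left(-8\right) \left(-475\right)} = - \frac{2912136}{3800} = \left(-2912136\right) \frac{1}{3800} = - \frac{364017}{475}$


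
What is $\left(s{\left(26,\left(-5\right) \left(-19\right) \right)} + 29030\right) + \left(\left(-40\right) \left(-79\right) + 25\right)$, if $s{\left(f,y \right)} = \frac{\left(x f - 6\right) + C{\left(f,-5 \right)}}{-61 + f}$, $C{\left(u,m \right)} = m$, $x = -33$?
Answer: $\frac{1128394}{35} \approx 32240.0$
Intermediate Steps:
$s{\left(f,y \right)} = \frac{-11 - 33 f}{-61 + f}$ ($s{\left(f,y \right)} = \frac{\left(- 33 f - 6\right) - 5}{-61 + f} = \frac{\left(-6 - 33 f\right) - 5}{-61 + f} = \frac{-11 - 33 f}{-61 + f}$)
$\left(s{\left(26,\left(-5\right) \left(-19\right) \right)} + 29030\right) + \left(\left(-40\right) \left(-79\right) + 25\right) = \left(\frac{11 \left(-1 - 78\right)}{-61 + 26} + 29030\right) + \left(\left(-40\right) \left(-79\right) + 25\right) = \left(\frac{11 \left(-1 - 78\right)}{-35} + 29030\right) + \left(3160 + 25\right) = \left(11 \left(- \frac{1}{35}\right) \left(-79\right) + 29030\right) + 3185 = \left(\frac{869}{35} + 29030\right) + 3185 = \frac{1016919}{35} + 3185 = \frac{1128394}{35}$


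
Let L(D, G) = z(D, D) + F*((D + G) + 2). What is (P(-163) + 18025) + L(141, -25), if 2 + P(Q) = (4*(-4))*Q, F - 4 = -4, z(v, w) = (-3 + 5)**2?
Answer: 20635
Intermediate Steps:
z(v, w) = 4 (z(v, w) = 2**2 = 4)
F = 0 (F = 4 - 4 = 0)
L(D, G) = 4 (L(D, G) = 4 + 0*((D + G) + 2) = 4 + 0*(2 + D + G) = 4 + 0 = 4)
P(Q) = -2 - 16*Q (P(Q) = -2 + (4*(-4))*Q = -2 - 16*Q)
(P(-163) + 18025) + L(141, -25) = ((-2 - 16*(-163)) + 18025) + 4 = ((-2 + 2608) + 18025) + 4 = (2606 + 18025) + 4 = 20631 + 4 = 20635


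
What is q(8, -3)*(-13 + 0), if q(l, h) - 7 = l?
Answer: -195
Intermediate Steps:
q(l, h) = 7 + l
q(8, -3)*(-13 + 0) = (7 + 8)*(-13 + 0) = 15*(-13) = -195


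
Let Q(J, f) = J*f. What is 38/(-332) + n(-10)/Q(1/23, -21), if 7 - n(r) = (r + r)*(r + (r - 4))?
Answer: 1805515/3486 ≈ 517.93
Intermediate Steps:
n(r) = 7 - 2*r*(-4 + 2*r) (n(r) = 7 - (r + r)*(r + (r - 4)) = 7 - 2*r*(r + (-4 + r)) = 7 - 2*r*(-4 + 2*r))
38/(-332) + n(-10)/Q(1/23, -21) = 38/(-332) + (7 - 4*(-10)² + 8*(-10))/((-21/23)) = 38*(-1/332) + (7 - 4*100 - 80)/(((1/23)*(-21))) = -19/166 + (7 - 400 - 80)/(-21/23) = -19/166 - 473*(-23/21) = -19/166 + 10879/21 = 1805515/3486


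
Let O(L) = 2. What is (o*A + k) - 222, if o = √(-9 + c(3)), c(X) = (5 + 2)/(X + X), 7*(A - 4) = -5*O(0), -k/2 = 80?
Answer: -382 + 3*I*√282/7 ≈ -382.0 + 7.1969*I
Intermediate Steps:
k = -160 (k = -2*80 = -160)
A = 18/7 (A = 4 + (-5*2)/7 = 4 + (⅐)*(-10) = 4 - 10/7 = 18/7 ≈ 2.5714)
c(X) = 7/(2*X) (c(X) = 7/((2*X)) = 7*(1/(2*X)) = 7/(2*X))
o = I*√282/6 (o = √(-9 + (7/2)/3) = √(-9 + (7/2)*(⅓)) = √(-9 + 7/6) = √(-47/6) = I*√282/6 ≈ 2.7988*I)
(o*A + k) - 222 = ((I*√282/6)*(18/7) - 160) - 222 = (3*I*√282/7 - 160) - 222 = (-160 + 3*I*√282/7) - 222 = -382 + 3*I*√282/7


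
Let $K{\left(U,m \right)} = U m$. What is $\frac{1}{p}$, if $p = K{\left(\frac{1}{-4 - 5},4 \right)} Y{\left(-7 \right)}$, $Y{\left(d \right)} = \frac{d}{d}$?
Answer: $- \frac{9}{4} \approx -2.25$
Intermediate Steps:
$Y{\left(d \right)} = 1$
$p = - \frac{4}{9}$ ($p = \frac{1}{-4 - 5} \cdot 4 \cdot 1 = \frac{1}{-9} \cdot 4 \cdot 1 = \left(- \frac{1}{9}\right) 4 \cdot 1 = \left(- \frac{4}{9}\right) 1 = - \frac{4}{9} \approx -0.44444$)
$\frac{1}{p} = \frac{1}{- \frac{4}{9}} = - \frac{9}{4}$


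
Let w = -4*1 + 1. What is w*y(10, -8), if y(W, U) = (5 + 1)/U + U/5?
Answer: 141/20 ≈ 7.0500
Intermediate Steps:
y(W, U) = 6/U + U/5 (y(W, U) = 6/U + U*(⅕) = 6/U + U/5)
w = -3 (w = -4 + 1 = -3)
w*y(10, -8) = -3*(6/(-8) + (⅕)*(-8)) = -3*(6*(-⅛) - 8/5) = -3*(-¾ - 8/5) = -3*(-47/20) = 141/20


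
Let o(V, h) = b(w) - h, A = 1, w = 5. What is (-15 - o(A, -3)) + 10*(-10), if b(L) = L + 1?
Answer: -124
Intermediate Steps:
b(L) = 1 + L
o(V, h) = 6 - h (o(V, h) = (1 + 5) - h = 6 - h)
(-15 - o(A, -3)) + 10*(-10) = (-15 - (6 - 1*(-3))) + 10*(-10) = (-15 - (6 + 3)) - 100 = (-15 - 1*9) - 100 = (-15 - 9) - 100 = -24 - 100 = -124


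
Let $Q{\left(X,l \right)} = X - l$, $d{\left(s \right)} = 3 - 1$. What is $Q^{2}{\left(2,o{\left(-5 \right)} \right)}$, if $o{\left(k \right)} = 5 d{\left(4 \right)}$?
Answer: $64$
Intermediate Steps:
$d{\left(s \right)} = 2$
$o{\left(k \right)} = 10$ ($o{\left(k \right)} = 5 \cdot 2 = 10$)
$Q^{2}{\left(2,o{\left(-5 \right)} \right)} = \left(2 - 10\right)^{2} = \left(-8\right)^{2} = 64$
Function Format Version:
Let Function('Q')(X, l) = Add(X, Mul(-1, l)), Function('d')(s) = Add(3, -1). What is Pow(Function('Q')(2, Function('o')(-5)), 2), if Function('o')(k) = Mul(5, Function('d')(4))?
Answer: 64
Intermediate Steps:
Function('d')(s) = 2
Function('o')(k) = 10 (Function('o')(k) = Mul(5, 2) = 10)
Pow(Function('Q')(2, Function('o')(-5)), 2) = Pow(Add(2, Mul(-1, 10)), 2) = Pow(Add(2, -10), 2) = Pow(-8, 2) = 64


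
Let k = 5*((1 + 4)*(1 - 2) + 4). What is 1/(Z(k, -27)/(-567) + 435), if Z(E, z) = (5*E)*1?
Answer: 567/246670 ≈ 0.0022986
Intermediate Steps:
k = -5 (k = 5*(5*(-1) + 4) = 5*(-5 + 4) = 5*(-1) = -5)
Z(E, z) = 5*E
1/(Z(k, -27)/(-567) + 435) = 1/((5*(-5))/(-567) + 435) = 1/(-25*(-1/567) + 435) = 1/(25/567 + 435) = 1/(246670/567) = 567/246670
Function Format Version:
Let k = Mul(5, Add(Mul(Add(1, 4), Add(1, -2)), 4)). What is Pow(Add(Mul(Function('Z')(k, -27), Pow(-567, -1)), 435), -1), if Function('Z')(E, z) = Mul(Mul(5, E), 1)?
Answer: Rational(567, 246670) ≈ 0.0022986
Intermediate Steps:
k = -5 (k = Mul(5, Add(Mul(5, -1), 4)) = Mul(5, Add(-5, 4)) = Mul(5, -1) = -5)
Function('Z')(E, z) = Mul(5, E)
Pow(Add(Mul(Function('Z')(k, -27), Pow(-567, -1)), 435), -1) = Pow(Add(Mul(Mul(5, -5), Pow(-567, -1)), 435), -1) = Pow(Add(Mul(-25, Rational(-1, 567)), 435), -1) = Pow(Add(Rational(25, 567), 435), -1) = Pow(Rational(246670, 567), -1) = Rational(567, 246670)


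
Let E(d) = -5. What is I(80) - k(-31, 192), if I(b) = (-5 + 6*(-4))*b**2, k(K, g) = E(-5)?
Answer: -185595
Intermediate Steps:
k(K, g) = -5
I(b) = -29*b**2 (I(b) = (-5 - 24)*b**2 = -29*b**2)
I(80) - k(-31, 192) = -29*80**2 - 1*(-5) = -29*6400 + 5 = -185600 + 5 = -185595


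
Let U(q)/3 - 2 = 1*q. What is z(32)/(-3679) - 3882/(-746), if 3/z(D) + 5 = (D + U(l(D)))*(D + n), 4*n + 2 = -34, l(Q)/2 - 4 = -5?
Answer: 5220025290/1003127177 ≈ 5.2038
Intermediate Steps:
l(Q) = -2 (l(Q) = 8 + 2*(-5) = 8 - 10 = -2)
U(q) = 6 + 3*q (U(q) = 6 + 3*(1*q) = 6 + 3*q)
n = -9 (n = -½ + (¼)*(-34) = -½ - 17/2 = -9)
z(D) = 3/(-5 + D*(-9 + D)) (z(D) = 3/(-5 + (D + (6 + 3*(-2)))*(D - 9)) = 3/(-5 + (D + (6 - 6))*(-9 + D)) = 3/(-5 + (D + 0)*(-9 + D)) = 3/(-5 + D*(-9 + D)))
z(32)/(-3679) - 3882/(-746) = (3/(-5 + 32² - 9*32))/(-3679) - 3882/(-746) = (3/(-5 + 1024 - 288))*(-1/3679) - 3882*(-1/746) = (3/731)*(-1/3679) + 1941/373 = -3/2689349 + 1941/373 = 5220025290/1003127177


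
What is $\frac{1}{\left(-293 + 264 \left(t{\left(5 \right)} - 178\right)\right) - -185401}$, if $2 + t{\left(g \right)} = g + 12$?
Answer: $\frac{1}{142076} \approx 7.0385 \cdot 10^{-6}$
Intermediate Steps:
$t{\left(g \right)} = 10 + g$ ($t{\left(g \right)} = -2 + \left(g + 12\right) = -2 + \left(12 + g\right) = 10 + g$)
$\frac{1}{\left(-293 + 264 \left(t{\left(5 \right)} - 178\right)\right) - -185401} = \frac{1}{\left(-293 + 264 \left(\left(10 + 5\right) - 178\right)\right) - -185401} = \frac{1}{\left(-293 + 264 \left(15 - 178\right)\right) + 185401} = \frac{1}{\left(-293 + 264 \left(-163\right)\right) + 185401} = \frac{1}{\left(-293 - 43032\right) + 185401} = \frac{1}{-43325 + 185401} = \frac{1}{142076}$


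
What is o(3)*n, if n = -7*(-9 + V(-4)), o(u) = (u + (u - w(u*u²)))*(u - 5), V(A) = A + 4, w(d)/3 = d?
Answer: 9450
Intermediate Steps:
w(d) = 3*d
V(A) = 4 + A
o(u) = (-5 + u)*(-3*u³ + 2*u) (o(u) = (u + (u - 3*u*u²))*(u - 5) = (u + (u - 3*u³))*(-5 + u) = (-3*u³ + 2*u)*(-5 + u) = (-5 + u)*(-3*u³ + 2*u))
n = 63 (n = -7*(-9 + (4 - 4)) = -7*(-9 + 0) = -7*(-9) = 63)
o(3)*n = (3*(-10 - 3*3³ + 2*3 + 15*3²))*63 = (3*(-10 - 3*27 + 6 + 15*9))*63 = (3*(-10 - 81 + 6 + 135))*63 = (3*50)*63 = 150*63 = 9450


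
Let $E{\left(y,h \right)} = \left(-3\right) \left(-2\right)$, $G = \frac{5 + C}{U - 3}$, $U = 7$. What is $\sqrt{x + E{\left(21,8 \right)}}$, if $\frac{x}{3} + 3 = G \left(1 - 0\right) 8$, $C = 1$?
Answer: $\sqrt{33} \approx 5.7446$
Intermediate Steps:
$G = \frac{3}{2}$ ($G = \frac{5 + 1}{7 - 3} = \frac{6}{4} = 6 \cdot \frac{1}{4} = \frac{3}{2} \approx 1.5$)
$E{\left(y,h \right)} = 6$
$x = 27$ ($x = -9 + 3 \frac{3 \left(1 - 0\right)}{2} \cdot 8 = -9 + 3 \frac{3 \left(1 + 0\right)}{2} \cdot 8 = -9 + 3 \cdot \frac{3}{2} \cdot 1 \cdot 8 = -9 + 3 \cdot \frac{3}{2} \cdot 8 = -9 + 3 \cdot 12 = -9 + 36 = 27$)
$\sqrt{x + E{\left(21,8 \right)}} = \sqrt{27 + 6} = \sqrt{33}$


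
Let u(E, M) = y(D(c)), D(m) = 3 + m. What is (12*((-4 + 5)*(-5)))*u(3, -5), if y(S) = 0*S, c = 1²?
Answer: 0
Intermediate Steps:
c = 1
y(S) = 0
u(E, M) = 0
(12*((-4 + 5)*(-5)))*u(3, -5) = (12*((-4 + 5)*(-5)))*0 = (12*(1*(-5)))*0 = (12*(-5))*0 = -60*0 = 0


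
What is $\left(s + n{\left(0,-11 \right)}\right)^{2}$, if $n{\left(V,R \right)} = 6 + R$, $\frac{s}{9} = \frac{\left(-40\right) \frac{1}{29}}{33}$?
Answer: $\frac{2941225}{101761} \approx 28.903$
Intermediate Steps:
$s = - \frac{120}{319}$ ($s = 9 \frac{\left(-40\right) \frac{1}{29}}{33} = 9 \left(-40\right) \frac{1}{29} \cdot \frac{1}{33} = 9 \left(\left(- \frac{40}{29}\right) \frac{1}{33}\right) = 9 \left(- \frac{40}{957}\right) = - \frac{120}{319} \approx -0.37618$)
$\left(s + n{\left(0,-11 \right)}\right)^{2} = \left(- \frac{120}{319} + \left(6 - 11\right)\right)^{2} = \left(- \frac{120}{319} - 5\right)^{2} = \left(- \frac{1715}{319}\right)^{2} = \frac{2941225}{101761}$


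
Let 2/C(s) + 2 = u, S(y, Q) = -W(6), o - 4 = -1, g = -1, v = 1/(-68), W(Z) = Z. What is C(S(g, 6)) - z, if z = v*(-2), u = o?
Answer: 67/34 ≈ 1.9706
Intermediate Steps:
v = -1/68 ≈ -0.014706
o = 3 (o = 4 - 1 = 3)
S(y, Q) = -6 (S(y, Q) = -1*6 = -6)
u = 3
z = 1/34 (z = -1/68*(-2) = 1/34 ≈ 0.029412)
C(s) = 2 (C(s) = 2/(-2 + 3) = 2/1 = 2*1 = 2)
C(S(g, 6)) - z = 2 - 1*1/34 = 2 - 1/34 = 67/34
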